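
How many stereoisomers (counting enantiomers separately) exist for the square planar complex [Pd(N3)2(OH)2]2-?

2

In a square planar complex each vertex has one trans partner and two cis neighbours.
The distinct arrangements are (2 in all): N3 cis; N3 trans.
Each arrangement has an internal mirror plane or centre of symmetry, so none is chiral.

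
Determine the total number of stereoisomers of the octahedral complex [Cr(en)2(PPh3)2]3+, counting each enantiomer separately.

The six octahedral sites form three mutually perpendicular trans pairs.
Each en is bidentate and must span two cis positions.
Systematic placement gives 2 geometric isomers: PPh3 trans; PPh3 cis (chiral).
One of these lacks any improper symmetry element and so occurs as an enantiomeric pair, giving 2 + 1 = 3 stereoisomers in total.

3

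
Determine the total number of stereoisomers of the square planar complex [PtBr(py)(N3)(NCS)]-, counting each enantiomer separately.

In a square planar complex each vertex has one trans partner and two cis neighbours.
There are 3 geometric isomers: (Br/NCS trans, N3/py trans); (Br/py trans, N3/NCS trans); (Br/N3 trans, NCS/py trans).
Each arrangement has an internal mirror plane or centre of symmetry, so none is chiral.

3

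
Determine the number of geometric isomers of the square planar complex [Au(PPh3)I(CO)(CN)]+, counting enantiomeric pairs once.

3

A square has two trans pairs of vertices; adjacent vertices are cis.
There are 3 geometric isomers: (CN/I trans, CO/PPh3 trans); (CN/PPh3 trans, CO/I trans); (CN/CO trans, I/PPh3 trans).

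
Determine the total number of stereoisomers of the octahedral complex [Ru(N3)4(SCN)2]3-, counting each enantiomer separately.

An octahedron has six vertices in three trans pairs; every non-trans pair is cis.
Working through the distinct placements yields 2 geometric isomers: SCN trans; SCN cis.
Each arrangement has an internal mirror plane or centre of symmetry, so none is chiral.

2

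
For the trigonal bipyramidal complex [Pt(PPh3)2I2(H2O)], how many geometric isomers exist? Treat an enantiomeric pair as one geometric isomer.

5

A trigonal bipyramid has two axial and three equatorial sites, which are chemically inequivalent.
Exhaustive case analysis gives 5 geometric isomers.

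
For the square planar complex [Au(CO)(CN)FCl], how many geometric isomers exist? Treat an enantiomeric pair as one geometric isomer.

In a square planar complex each vertex has one trans partner and two cis neighbours.
Systematic placement gives 3 geometric isomers: (CN/Cl trans, CO/F trans); (CN/F trans, CO/Cl trans); (CN/CO trans, Cl/F trans).

3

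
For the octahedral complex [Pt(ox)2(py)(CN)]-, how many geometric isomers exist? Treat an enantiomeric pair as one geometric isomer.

2

Each ox is bidentate and must span two cis positions.
The distinct arrangements are (2 in all): py and CN mutually cis (chiral); py and CN mutually trans.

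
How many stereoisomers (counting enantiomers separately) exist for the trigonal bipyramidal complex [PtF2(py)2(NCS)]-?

6

In a trigonal bipyramid the two axial positions differ from the three equatorial ones.
Systematic enumeration (placing each ligand type in turn and discarding arrangements equivalent by rotation or reflection) gives 5 geometric isomers.
One of these lacks any improper symmetry element and so occurs as an enantiomeric pair, giving 5 + 1 = 6 stereoisomers in total.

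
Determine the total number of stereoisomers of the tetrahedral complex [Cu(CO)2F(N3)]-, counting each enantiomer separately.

1

All four vertices of a tetrahedron are equivalent and mutually adjacent, so cis/trans isomerism cannot arise.
Only one geometric arrangement is possible.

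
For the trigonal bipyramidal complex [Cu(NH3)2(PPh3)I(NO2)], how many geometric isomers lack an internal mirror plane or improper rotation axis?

3

Placing the ligands in turn and identifying arrangements related by rotation or reflection leaves 7 distinct geometric isomers.
Of these, 3 lack any improper symmetry element and so occur as enantiomeric pairs, giving 7 + 3 = 10 stereoisomers in total.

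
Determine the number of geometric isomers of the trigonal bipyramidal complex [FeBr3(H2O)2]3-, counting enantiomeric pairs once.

A trigonal bipyramid has two axial and three equatorial sites, which are chemically inequivalent.
Working through the distinct placements yields 3 geometric isomers: H2O both equatorial; H2O one axial, one equatorial; H2O both axial.

3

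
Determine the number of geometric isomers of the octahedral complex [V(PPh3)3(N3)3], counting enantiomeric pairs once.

2

The six octahedral sites form three mutually perpendicular trans pairs.
Working through the distinct placements yields 2 geometric isomers: PPh3 mer; PPh3 fac.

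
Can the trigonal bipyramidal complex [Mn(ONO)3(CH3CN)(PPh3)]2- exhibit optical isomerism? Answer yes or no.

no

Systematic placement gives 4 geometric isomers: CH3CN axial, PPh3 equatorial; CH3CN axial, PPh3 axial; CH3CN equatorial, PPh3 equatorial; CH3CN equatorial, PPh3 axial.
Each arrangement has an internal mirror plane or centre of symmetry, so none is chiral.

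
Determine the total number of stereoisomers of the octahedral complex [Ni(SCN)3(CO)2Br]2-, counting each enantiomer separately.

In an octahedral complex each vertex has one trans partner and four cis neighbours.
The distinct arrangements are (3 in all): SCN mer, CO cis; SCN mer, CO trans; SCN fac, CO cis.
Each arrangement has an internal mirror plane or centre of symmetry, so none is chiral.

3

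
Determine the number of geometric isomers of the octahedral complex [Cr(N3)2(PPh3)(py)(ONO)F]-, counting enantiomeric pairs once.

9

In an octahedral complex each vertex has one trans partner and four cis neighbours.
Placing the ligands in turn and identifying arrangements related by rotation or reflection leaves 9 distinct geometric isomers.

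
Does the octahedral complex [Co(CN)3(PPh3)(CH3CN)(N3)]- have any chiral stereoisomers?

yes

An octahedron has six vertices in three trans pairs; every non-trans pair is cis.
There are 4 geometric isomers: CN mer (3 arrangements); CN fac (chiral).
One of these lacks any improper symmetry element and so occurs as an enantiomeric pair, giving 4 + 1 = 5 stereoisomers in total.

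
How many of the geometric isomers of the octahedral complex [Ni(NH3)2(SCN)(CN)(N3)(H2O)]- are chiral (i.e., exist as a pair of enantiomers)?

6

The six octahedral sites form three mutually perpendicular trans pairs.
Placing the ligands in turn and identifying arrangements related by rotation or reflection leaves 9 distinct geometric isomers.
Of these, 6 lack any improper symmetry element and so occur as enantiomeric pairs, giving 9 + 6 = 15 stereoisomers in total.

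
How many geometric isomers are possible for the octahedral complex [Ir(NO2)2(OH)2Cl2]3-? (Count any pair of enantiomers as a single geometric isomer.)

An octahedron has six vertices in three trans pairs; every non-trans pair is cis.
Systematic placement gives 5 geometric isomers: NO2 trans, OH trans, Cl trans; NO2 cis, OH cis, Cl trans; NO2 cis, OH trans, Cl cis; NO2 cis, OH cis, Cl cis (chiral); NO2 trans, OH cis, Cl cis.

5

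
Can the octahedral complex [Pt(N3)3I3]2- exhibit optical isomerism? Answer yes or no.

In an octahedral complex each vertex has one trans partner and four cis neighbours.
The distinct arrangements are (2 in all): N3 mer; N3 fac.
Each arrangement has an internal mirror plane or centre of symmetry, so none is chiral.

no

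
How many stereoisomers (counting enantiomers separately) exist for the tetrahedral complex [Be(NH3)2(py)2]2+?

All four vertices of a tetrahedron are equivalent and mutually adjacent, so cis/trans isomerism cannot arise.
Only one geometric arrangement is possible.

1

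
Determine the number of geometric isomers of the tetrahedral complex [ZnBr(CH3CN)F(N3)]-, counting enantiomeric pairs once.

1

All four vertices of a tetrahedron are equivalent and mutually adjacent, so cis/trans isomerism cannot arise.
Only one geometric arrangement is possible; it has no improper symmetry element, so it exists as a pair of enantiomers (2 stereoisomers).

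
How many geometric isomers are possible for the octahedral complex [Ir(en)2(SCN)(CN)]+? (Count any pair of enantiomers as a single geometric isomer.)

2

In an octahedral complex each vertex has one trans partner and four cis neighbours.
Each en is bidentate and must span two cis positions.
Systematic placement gives 2 geometric isomers: SCN and CN mutually trans; SCN and CN mutually cis (chiral).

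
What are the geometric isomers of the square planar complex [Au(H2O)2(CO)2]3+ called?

cis and trans

A square has two trans pairs of vertices; adjacent vertices are cis.
There are 2 geometric isomers: H2O cis; H2O trans.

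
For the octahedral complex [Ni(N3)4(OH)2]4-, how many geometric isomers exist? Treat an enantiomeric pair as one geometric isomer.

An octahedron has six vertices in three trans pairs; every non-trans pair is cis.
There are 2 geometric isomers: OH trans; OH cis.

2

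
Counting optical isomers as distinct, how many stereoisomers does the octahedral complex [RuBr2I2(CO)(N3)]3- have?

8

In an octahedral complex each vertex has one trans partner and four cis neighbours.
Working through the distinct placements yields 6 geometric isomers: Br trans, I cis; Br trans, I trans; Br cis, I cis (3 arrangements, 2 chiral); Br cis, I trans.
Of these, 2 lack any improper symmetry element and so occur as enantiomeric pairs, giving 6 + 2 = 8 stereoisomers in total.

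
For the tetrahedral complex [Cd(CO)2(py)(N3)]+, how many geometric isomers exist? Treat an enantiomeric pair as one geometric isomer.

All four vertices of a tetrahedron are equivalent and mutually adjacent, so cis/trans isomerism cannot arise.
Only one geometric arrangement is possible.

1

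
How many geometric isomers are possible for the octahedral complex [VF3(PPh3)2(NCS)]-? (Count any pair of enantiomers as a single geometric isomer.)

3

An octahedron has six vertices in three trans pairs; every non-trans pair is cis.
The distinct arrangements are (3 in all): F mer, PPh3 trans; F mer, PPh3 cis; F fac, PPh3 cis.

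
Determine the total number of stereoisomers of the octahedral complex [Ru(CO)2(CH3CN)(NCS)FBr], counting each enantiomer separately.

An octahedron has six vertices in three trans pairs; every non-trans pair is cis.
Exhaustive case analysis gives 9 geometric isomers.
Of these, 6 lack any improper symmetry element and so occur as enantiomeric pairs, giving 9 + 6 = 15 stereoisomers in total.

15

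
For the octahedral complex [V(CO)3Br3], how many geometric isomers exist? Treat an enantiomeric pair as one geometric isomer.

2

In an octahedral complex each vertex has one trans partner and four cis neighbours.
There are 2 geometric isomers: CO mer; CO fac.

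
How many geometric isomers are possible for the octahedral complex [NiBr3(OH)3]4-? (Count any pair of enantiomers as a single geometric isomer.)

The six octahedral sites form three mutually perpendicular trans pairs.
There are 2 geometric isomers: Br mer; Br fac.

2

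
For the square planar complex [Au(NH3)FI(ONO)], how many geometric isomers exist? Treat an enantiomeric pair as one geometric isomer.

3

In a square planar complex each vertex has one trans partner and two cis neighbours.
Systematic placement gives 3 geometric isomers: (F/NH3 trans, I/ONO trans); (F/ONO trans, I/NH3 trans); (F/I trans, NH3/ONO trans).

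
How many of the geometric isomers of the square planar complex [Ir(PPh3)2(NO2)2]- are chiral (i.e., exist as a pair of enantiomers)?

0

The distinct arrangements are (2 in all): PPh3 cis; PPh3 trans.
Each arrangement has an internal mirror plane or centre of symmetry, so none is chiral.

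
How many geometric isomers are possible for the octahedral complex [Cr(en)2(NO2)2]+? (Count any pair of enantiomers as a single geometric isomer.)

In an octahedral complex each vertex has one trans partner and four cis neighbours.
Each en is bidentate and must span two cis positions.
Systematic placement gives 2 geometric isomers: NO2 trans; NO2 cis (chiral).

2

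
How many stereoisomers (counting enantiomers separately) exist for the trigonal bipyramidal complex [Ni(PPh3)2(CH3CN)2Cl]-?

6

Systematic enumeration (placing each ligand type in turn and discarding arrangements equivalent by rotation or reflection) gives 5 geometric isomers.
One of these lacks any improper symmetry element and so occurs as an enantiomeric pair, giving 5 + 1 = 6 stereoisomers in total.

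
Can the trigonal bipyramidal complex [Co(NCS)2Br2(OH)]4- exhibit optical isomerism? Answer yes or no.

yes

Exhaustive case analysis gives 5 geometric isomers.
One of these lacks any improper symmetry element and so occurs as an enantiomeric pair, giving 5 + 1 = 6 stereoisomers in total.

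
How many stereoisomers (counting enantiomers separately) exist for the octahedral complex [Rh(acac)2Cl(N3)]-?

3

The six octahedral sites form three mutually perpendicular trans pairs.
Each acac is bidentate and must span two cis positions.
There are 2 geometric isomers: Cl and N3 mutually trans; Cl and N3 mutually cis (chiral).
One of these lacks any improper symmetry element and so occurs as an enantiomeric pair, giving 2 + 1 = 3 stereoisomers in total.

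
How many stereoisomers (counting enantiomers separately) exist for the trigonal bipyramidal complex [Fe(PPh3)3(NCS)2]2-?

3

In a trigonal bipyramid the two axial positions differ from the three equatorial ones.
The distinct arrangements are (3 in all): NCS both axial; NCS one axial, one equatorial; NCS both equatorial.
Each arrangement has an internal mirror plane or centre of symmetry, so none is chiral.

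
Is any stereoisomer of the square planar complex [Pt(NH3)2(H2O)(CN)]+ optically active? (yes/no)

no

Working through the distinct placements yields 2 geometric isomers: NH3 cis; NH3 trans.
Each arrangement has an internal mirror plane or centre of symmetry, so none is chiral.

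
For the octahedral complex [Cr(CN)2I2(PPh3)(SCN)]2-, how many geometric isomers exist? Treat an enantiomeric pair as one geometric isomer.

The six octahedral sites form three mutually perpendicular trans pairs.
The distinct arrangements are (6 in all): CN trans, I trans; CN trans, I cis; CN cis, I cis (3 arrangements, 2 chiral); CN cis, I trans.

6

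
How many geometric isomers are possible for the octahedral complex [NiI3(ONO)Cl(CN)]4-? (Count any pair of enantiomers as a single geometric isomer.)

The six octahedral sites form three mutually perpendicular trans pairs.
Working through the distinct placements yields 4 geometric isomers: I mer (3 arrangements); I fac (chiral).

4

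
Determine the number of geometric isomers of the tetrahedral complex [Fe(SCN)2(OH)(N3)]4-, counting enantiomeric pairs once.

1

In a tetrahedral complex all four positions are equivalent and every pair of ligands is adjacent — there is no cis/trans distinction.
Only one geometric arrangement is possible.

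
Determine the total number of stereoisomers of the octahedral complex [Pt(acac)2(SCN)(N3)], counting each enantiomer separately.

In an octahedral complex each vertex has one trans partner and four cis neighbours.
Each acac is bidentate and must span two cis positions.
Working through the distinct placements yields 2 geometric isomers: SCN and N3 mutually trans; SCN and N3 mutually cis (chiral).
One of these lacks any improper symmetry element and so occurs as an enantiomeric pair, giving 2 + 1 = 3 stereoisomers in total.

3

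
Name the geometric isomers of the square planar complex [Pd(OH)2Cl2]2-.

There are 2 geometric isomers: OH cis; OH trans.

cis and trans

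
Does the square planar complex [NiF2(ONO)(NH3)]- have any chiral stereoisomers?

no

A square has two trans pairs of vertices; adjacent vertices are cis.
Systematic placement gives 2 geometric isomers: F cis; F trans.
Each arrangement has an internal mirror plane or centre of symmetry, so none is chiral.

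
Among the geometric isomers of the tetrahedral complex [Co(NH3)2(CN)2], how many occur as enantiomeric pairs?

All four vertices of a tetrahedron are equivalent and mutually adjacent, so cis/trans isomerism cannot arise.
Only one geometric arrangement is possible.

0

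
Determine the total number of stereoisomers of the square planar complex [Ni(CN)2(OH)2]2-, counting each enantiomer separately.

2

In a square planar complex each vertex has one trans partner and two cis neighbours.
Working through the distinct placements yields 2 geometric isomers: CN cis; CN trans.
Each arrangement has an internal mirror plane or centre of symmetry, so none is chiral.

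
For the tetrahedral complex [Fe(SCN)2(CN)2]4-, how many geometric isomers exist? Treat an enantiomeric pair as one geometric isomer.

All four vertices of a tetrahedron are equivalent and mutually adjacent, so cis/trans isomerism cannot arise.
Only one geometric arrangement is possible.

1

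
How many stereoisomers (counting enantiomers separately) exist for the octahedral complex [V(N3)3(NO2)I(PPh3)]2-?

An octahedron has six vertices in three trans pairs; every non-trans pair is cis.
There are 4 geometric isomers: N3 mer (3 arrangements); N3 fac (chiral).
One of these lacks any improper symmetry element and so occurs as an enantiomeric pair, giving 4 + 1 = 5 stereoisomers in total.

5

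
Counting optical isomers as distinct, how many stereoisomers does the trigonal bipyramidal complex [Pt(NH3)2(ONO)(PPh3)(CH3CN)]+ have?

A trigonal bipyramid has two axial and three equatorial sites, which are chemically inequivalent.
Systematic enumeration (placing each ligand type in turn and discarding arrangements equivalent by rotation or reflection) gives 7 geometric isomers.
Of these, 3 lack any improper symmetry element and so occur as enantiomeric pairs, giving 7 + 3 = 10 stereoisomers in total.

10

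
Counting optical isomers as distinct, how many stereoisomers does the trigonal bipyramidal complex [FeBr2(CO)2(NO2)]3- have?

6

In a trigonal bipyramid the two axial positions differ from the three equatorial ones.
Systematic enumeration (placing each ligand type in turn and discarding arrangements equivalent by rotation or reflection) gives 5 geometric isomers.
One of these lacks any improper symmetry element and so occurs as an enantiomeric pair, giving 5 + 1 = 6 stereoisomers in total.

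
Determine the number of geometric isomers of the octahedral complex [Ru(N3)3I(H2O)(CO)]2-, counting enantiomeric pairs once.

In an octahedral complex each vertex has one trans partner and four cis neighbours.
There are 4 geometric isomers: N3 mer (3 arrangements); N3 fac (chiral).

4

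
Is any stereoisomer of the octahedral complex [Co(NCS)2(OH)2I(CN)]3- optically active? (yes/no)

yes

In an octahedral complex each vertex has one trans partner and four cis neighbours.
Systematic placement gives 6 geometric isomers: NCS trans, OH trans; NCS cis, OH cis (3 arrangements, 2 chiral); NCS cis, OH trans; NCS trans, OH cis.
Of these, 2 lack any improper symmetry element and so occur as enantiomeric pairs, giving 6 + 2 = 8 stereoisomers in total.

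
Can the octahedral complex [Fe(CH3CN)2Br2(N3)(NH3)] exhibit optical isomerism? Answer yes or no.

yes

An octahedron has six vertices in three trans pairs; every non-trans pair is cis.
The distinct arrangements are (6 in all): CH3CN trans, Br trans; CH3CN cis, Br trans; CH3CN cis, Br cis (3 arrangements, 2 chiral); CH3CN trans, Br cis.
Of these, 2 lack any improper symmetry element and so occur as enantiomeric pairs, giving 6 + 2 = 8 stereoisomers in total.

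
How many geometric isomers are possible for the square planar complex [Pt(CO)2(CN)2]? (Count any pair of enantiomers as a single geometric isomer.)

2

In a square planar complex each vertex has one trans partner and two cis neighbours.
Working through the distinct placements yields 2 geometric isomers: CO cis; CO trans.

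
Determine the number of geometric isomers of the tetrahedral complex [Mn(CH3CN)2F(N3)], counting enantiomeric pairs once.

1

All four vertices of a tetrahedron are equivalent and mutually adjacent, so cis/trans isomerism cannot arise.
Only one geometric arrangement is possible.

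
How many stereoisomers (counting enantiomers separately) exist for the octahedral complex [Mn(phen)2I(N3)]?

An octahedron has six vertices in three trans pairs; every non-trans pair is cis.
Each phen is bidentate and must span two cis positions.
Working through the distinct placements yields 2 geometric isomers: I and N3 mutually trans; I and N3 mutually cis (chiral).
One of these lacks any improper symmetry element and so occurs as an enantiomeric pair, giving 2 + 1 = 3 stereoisomers in total.

3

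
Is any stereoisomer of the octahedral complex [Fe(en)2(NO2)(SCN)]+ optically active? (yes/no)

An octahedron has six vertices in three trans pairs; every non-trans pair is cis.
Each en is bidentate and must span two cis positions.
The distinct arrangements are (2 in all): NO2 and SCN mutually trans; NO2 and SCN mutually cis (chiral).
One of these lacks any improper symmetry element and so occurs as an enantiomeric pair, giving 2 + 1 = 3 stereoisomers in total.

yes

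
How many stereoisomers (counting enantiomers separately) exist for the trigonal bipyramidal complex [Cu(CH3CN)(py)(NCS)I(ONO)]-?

20

A trigonal bipyramid has two axial and three equatorial sites, which are chemically inequivalent.
Placing the ligands in turn and identifying arrangements related by rotation or reflection leaves 10 distinct geometric isomers.
Of these, 10 lack any improper symmetry element and so occur as enantiomeric pairs, giving 10 + 10 = 20 stereoisomers in total.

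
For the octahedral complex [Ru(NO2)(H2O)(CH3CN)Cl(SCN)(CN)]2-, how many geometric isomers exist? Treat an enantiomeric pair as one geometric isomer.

15

The six octahedral sites form three mutually perpendicular trans pairs.
Systematic enumeration (placing each ligand type in turn and discarding arrangements equivalent by rotation or reflection) gives 15 geometric isomers.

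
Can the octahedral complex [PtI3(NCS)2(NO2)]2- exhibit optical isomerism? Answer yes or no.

In an octahedral complex each vertex has one trans partner and four cis neighbours.
Working through the distinct placements yields 3 geometric isomers: I mer, NCS cis; I mer, NCS trans; I fac, NCS cis.
Each arrangement has an internal mirror plane or centre of symmetry, so none is chiral.

no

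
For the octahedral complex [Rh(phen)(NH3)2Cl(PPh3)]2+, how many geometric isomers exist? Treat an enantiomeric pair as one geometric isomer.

4

Each phen is bidentate and must span two cis positions.
Working through the distinct placements yields 4 geometric isomers: NH3 cis (3 arrangements, 2 chiral); NH3 trans.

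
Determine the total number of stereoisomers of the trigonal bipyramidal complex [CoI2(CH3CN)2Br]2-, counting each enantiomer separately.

6

Placing the ligands in turn and identifying arrangements related by rotation or reflection leaves 5 distinct geometric isomers.
One of these lacks any improper symmetry element and so occurs as an enantiomeric pair, giving 5 + 1 = 6 stereoisomers in total.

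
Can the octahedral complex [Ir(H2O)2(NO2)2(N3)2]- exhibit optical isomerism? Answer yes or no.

yes

In an octahedral complex each vertex has one trans partner and four cis neighbours.
The distinct arrangements are (5 in all): H2O trans, NO2 trans, N3 trans; H2O trans, NO2 cis, N3 cis; H2O cis, NO2 trans, N3 cis; H2O cis, NO2 cis, N3 cis (chiral); H2O cis, NO2 cis, N3 trans.
One of these lacks any improper symmetry element and so occurs as an enantiomeric pair, giving 5 + 1 = 6 stereoisomers in total.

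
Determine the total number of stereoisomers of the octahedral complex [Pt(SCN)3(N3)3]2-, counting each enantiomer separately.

2

There are 2 geometric isomers: SCN mer; SCN fac.
Each arrangement has an internal mirror plane or centre of symmetry, so none is chiral.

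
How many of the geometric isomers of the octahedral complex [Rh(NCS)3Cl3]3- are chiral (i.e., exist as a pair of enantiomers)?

The six octahedral sites form three mutually perpendicular trans pairs.
There are 2 geometric isomers: NCS mer; NCS fac.
Each arrangement has an internal mirror plane or centre of symmetry, so none is chiral.

0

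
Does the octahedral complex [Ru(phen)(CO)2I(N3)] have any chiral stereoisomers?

In an octahedral complex each vertex has one trans partner and four cis neighbours.
Each phen is bidentate and must span two cis positions.
Systematic placement gives 4 geometric isomers: CO trans; CO cis (3 arrangements, 2 chiral).
Of these, 2 lack any improper symmetry element and so occur as enantiomeric pairs, giving 4 + 2 = 6 stereoisomers in total.

yes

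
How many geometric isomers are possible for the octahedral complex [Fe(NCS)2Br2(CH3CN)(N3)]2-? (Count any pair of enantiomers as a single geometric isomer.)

6

The six octahedral sites form three mutually perpendicular trans pairs.
Working through the distinct placements yields 6 geometric isomers: NCS trans, Br trans; NCS cis, Br trans; NCS trans, Br cis; NCS cis, Br cis (3 arrangements, 2 chiral).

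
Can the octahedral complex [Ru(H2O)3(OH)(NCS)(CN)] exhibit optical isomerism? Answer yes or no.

yes

In an octahedral complex each vertex has one trans partner and four cis neighbours.
Systematic placement gives 4 geometric isomers: H2O mer (3 arrangements); H2O fac (chiral).
One of these lacks any improper symmetry element and so occurs as an enantiomeric pair, giving 4 + 1 = 5 stereoisomers in total.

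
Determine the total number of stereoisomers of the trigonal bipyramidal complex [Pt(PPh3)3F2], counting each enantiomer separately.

3

In a trigonal bipyramid the two axial positions differ from the three equatorial ones.
There are 3 geometric isomers: F both axial; F one axial, one equatorial; F both equatorial.
Each arrangement has an internal mirror plane or centre of symmetry, so none is chiral.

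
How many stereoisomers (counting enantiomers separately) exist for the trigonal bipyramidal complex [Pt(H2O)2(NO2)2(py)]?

6

In a trigonal bipyramid the two axial positions differ from the three equatorial ones.
Exhaustive case analysis gives 5 geometric isomers.
One of these lacks any improper symmetry element and so occurs as an enantiomeric pair, giving 5 + 1 = 6 stereoisomers in total.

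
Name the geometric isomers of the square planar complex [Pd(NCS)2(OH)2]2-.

A square has two trans pairs of vertices; adjacent vertices are cis.
There are 2 geometric isomers: NCS cis; NCS trans.

cis and trans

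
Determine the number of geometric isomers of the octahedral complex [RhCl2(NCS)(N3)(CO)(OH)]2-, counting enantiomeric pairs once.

9

In an octahedral complex each vertex has one trans partner and four cis neighbours.
Placing the ligands in turn and identifying arrangements related by rotation or reflection leaves 9 distinct geometric isomers.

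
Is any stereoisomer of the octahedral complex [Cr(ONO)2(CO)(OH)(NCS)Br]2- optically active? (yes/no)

The six octahedral sites form three mutually perpendicular trans pairs.
Systematic enumeration (placing each ligand type in turn and discarding arrangements equivalent by rotation or reflection) gives 9 geometric isomers.
Of these, 6 lack any improper symmetry element and so occur as enantiomeric pairs, giving 9 + 6 = 15 stereoisomers in total.

yes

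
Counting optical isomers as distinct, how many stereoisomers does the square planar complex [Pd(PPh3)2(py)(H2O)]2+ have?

In a square planar complex each vertex has one trans partner and two cis neighbours.
Working through the distinct placements yields 2 geometric isomers: PPh3 cis; PPh3 trans.
Each arrangement has an internal mirror plane or centre of symmetry, so none is chiral.

2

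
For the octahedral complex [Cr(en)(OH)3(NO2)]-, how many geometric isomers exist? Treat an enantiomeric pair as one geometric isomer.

Each en is bidentate and must span two cis positions.
The distinct arrangements are (2 in all): OH fac; OH mer.

2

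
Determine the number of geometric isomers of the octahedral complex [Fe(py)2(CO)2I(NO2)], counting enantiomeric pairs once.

The six octahedral sites form three mutually perpendicular trans pairs.
There are 6 geometric isomers: py trans, CO trans; py cis, CO trans; py trans, CO cis; py cis, CO cis (3 arrangements, 2 chiral).

6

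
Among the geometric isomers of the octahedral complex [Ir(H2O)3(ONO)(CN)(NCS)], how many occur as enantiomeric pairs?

1

Systematic placement gives 4 geometric isomers: H2O mer (3 arrangements); H2O fac (chiral).
One of these lacks any improper symmetry element and so occurs as an enantiomeric pair, giving 4 + 1 = 5 stereoisomers in total.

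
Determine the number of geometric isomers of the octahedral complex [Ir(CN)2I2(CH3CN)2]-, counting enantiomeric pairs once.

5

The six octahedral sites form three mutually perpendicular trans pairs.
There are 5 geometric isomers: CN trans, I trans, CH3CN trans; CN cis, I cis, CH3CN trans; CN cis, I trans, CH3CN cis; CN cis, I cis, CH3CN cis (chiral); CN trans, I cis, CH3CN cis.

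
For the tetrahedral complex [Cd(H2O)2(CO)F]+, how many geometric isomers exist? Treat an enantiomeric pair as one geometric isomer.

In a tetrahedral complex all four positions are equivalent and every pair of ligands is adjacent — there is no cis/trans distinction.
Only one geometric arrangement is possible.

1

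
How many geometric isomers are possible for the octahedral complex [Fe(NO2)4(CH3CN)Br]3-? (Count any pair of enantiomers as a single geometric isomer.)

An octahedron has six vertices in three trans pairs; every non-trans pair is cis.
There are 2 geometric isomers: CH3CN and Br mutually trans; CH3CN and Br mutually cis.

2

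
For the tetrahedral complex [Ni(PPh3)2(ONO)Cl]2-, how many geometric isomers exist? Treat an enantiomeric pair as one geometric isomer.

In a tetrahedral complex all four positions are equivalent and every pair of ligands is adjacent — there is no cis/trans distinction.
Only one geometric arrangement is possible.

1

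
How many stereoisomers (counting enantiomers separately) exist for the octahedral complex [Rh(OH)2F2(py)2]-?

6

Systematic placement gives 5 geometric isomers: OH trans, F trans, py trans; OH cis, F trans, py cis; OH cis, F cis, py trans; OH cis, F cis, py cis (chiral); OH trans, F cis, py cis.
One of these lacks any improper symmetry element and so occurs as an enantiomeric pair, giving 5 + 1 = 6 stereoisomers in total.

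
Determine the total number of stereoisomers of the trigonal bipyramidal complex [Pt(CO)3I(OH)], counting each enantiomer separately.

4

A trigonal bipyramid has two axial and three equatorial sites, which are chemically inequivalent.
Systematic placement gives 4 geometric isomers: I equatorial, OH equatorial; I axial, OH equatorial; I equatorial, OH axial; I axial, OH axial.
Each arrangement has an internal mirror plane or centre of symmetry, so none is chiral.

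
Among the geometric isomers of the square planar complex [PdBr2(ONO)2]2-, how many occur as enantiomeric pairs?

0

In a square planar complex each vertex has one trans partner and two cis neighbours.
There are 2 geometric isomers: Br cis; Br trans.
Each arrangement has an internal mirror plane or centre of symmetry, so none is chiral.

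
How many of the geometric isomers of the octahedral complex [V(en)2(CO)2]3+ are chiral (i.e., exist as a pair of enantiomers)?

1

In an octahedral complex each vertex has one trans partner and four cis neighbours.
Each en is bidentate and must span two cis positions.
Working through the distinct placements yields 2 geometric isomers: CO trans; CO cis (chiral).
One of these lacks any improper symmetry element and so occurs as an enantiomeric pair, giving 2 + 1 = 3 stereoisomers in total.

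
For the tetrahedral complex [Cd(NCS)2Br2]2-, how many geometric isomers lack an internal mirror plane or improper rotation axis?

0

In a tetrahedral complex all four positions are equivalent and every pair of ligands is adjacent — there is no cis/trans distinction.
Only one geometric arrangement is possible.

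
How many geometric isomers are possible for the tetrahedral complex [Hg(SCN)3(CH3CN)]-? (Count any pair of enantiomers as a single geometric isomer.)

1

In a tetrahedral complex all four positions are equivalent and every pair of ligands is adjacent — there is no cis/trans distinction.
Only one geometric arrangement is possible.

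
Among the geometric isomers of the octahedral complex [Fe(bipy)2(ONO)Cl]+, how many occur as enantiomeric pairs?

1

The six octahedral sites form three mutually perpendicular trans pairs.
Each bipy is bidentate and must span two cis positions.
Systematic placement gives 2 geometric isomers: ONO and Cl mutually trans; ONO and Cl mutually cis (chiral).
One of these lacks any improper symmetry element and so occurs as an enantiomeric pair, giving 2 + 1 = 3 stereoisomers in total.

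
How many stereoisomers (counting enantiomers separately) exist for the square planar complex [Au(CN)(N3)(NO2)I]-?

3

The distinct arrangements are (3 in all): (CN/N3 trans, I/NO2 trans); (CN/NO2 trans, I/N3 trans); (CN/I trans, N3/NO2 trans).
Each arrangement has an internal mirror plane or centre of symmetry, so none is chiral.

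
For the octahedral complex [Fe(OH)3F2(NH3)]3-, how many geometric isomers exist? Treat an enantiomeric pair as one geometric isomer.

In an octahedral complex each vertex has one trans partner and four cis neighbours.
Working through the distinct placements yields 3 geometric isomers: OH mer, F trans; OH mer, F cis; OH fac, F cis.

3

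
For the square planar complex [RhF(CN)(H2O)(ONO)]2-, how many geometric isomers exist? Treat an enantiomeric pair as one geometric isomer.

A square has two trans pairs of vertices; adjacent vertices are cis.
Working through the distinct placements yields 3 geometric isomers: (CN/H2O trans, F/ONO trans); (CN/ONO trans, F/H2O trans); (CN/F trans, H2O/ONO trans).

3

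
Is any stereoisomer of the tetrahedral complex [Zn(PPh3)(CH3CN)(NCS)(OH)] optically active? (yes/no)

In a tetrahedral complex all four positions are equivalent and every pair of ligands is adjacent — there is no cis/trans distinction.
Only one geometric arrangement is possible; it has no improper symmetry element, so it exists as a pair of enantiomers (2 stereoisomers).

yes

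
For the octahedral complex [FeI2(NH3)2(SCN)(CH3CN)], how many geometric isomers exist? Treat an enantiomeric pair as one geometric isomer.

An octahedron has six vertices in three trans pairs; every non-trans pair is cis.
Working through the distinct placements yields 6 geometric isomers: I cis, NH3 cis (3 arrangements, 2 chiral); I cis, NH3 trans; I trans, NH3 cis; I trans, NH3 trans.

6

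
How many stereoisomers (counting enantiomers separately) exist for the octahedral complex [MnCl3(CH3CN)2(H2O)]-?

3

An octahedron has six vertices in three trans pairs; every non-trans pair is cis.
Systematic placement gives 3 geometric isomers: Cl mer, CH3CN trans; Cl fac, CH3CN cis; Cl mer, CH3CN cis.
Each arrangement has an internal mirror plane or centre of symmetry, so none is chiral.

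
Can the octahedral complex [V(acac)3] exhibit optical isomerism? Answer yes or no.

In an octahedral complex each vertex has one trans partner and four cis neighbours.
Each acac is bidentate and must span two cis positions.
Only one geometric arrangement is possible; it has no improper symmetry element, so it exists as a pair of enantiomers (2 stereoisomers).

yes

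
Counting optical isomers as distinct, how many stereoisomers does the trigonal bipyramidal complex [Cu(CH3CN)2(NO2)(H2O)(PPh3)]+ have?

10

In a trigonal bipyramid the two axial positions differ from the three equatorial ones.
Placing the ligands in turn and identifying arrangements related by rotation or reflection leaves 7 distinct geometric isomers.
Of these, 3 lack any improper symmetry element and so occur as enantiomeric pairs, giving 7 + 3 = 10 stereoisomers in total.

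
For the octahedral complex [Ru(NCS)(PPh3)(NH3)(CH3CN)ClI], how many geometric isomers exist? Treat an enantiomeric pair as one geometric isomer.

15

An octahedron has six vertices in three trans pairs; every non-trans pair is cis.
Exhaustive case analysis gives 15 geometric isomers.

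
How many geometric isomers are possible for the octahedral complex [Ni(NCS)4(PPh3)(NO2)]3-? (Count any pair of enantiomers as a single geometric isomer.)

2

In an octahedral complex each vertex has one trans partner and four cis neighbours.
There are 2 geometric isomers: PPh3 and NO2 mutually trans; PPh3 and NO2 mutually cis.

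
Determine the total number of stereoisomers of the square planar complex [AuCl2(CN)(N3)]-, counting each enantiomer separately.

2

Working through the distinct placements yields 2 geometric isomers: Cl cis; Cl trans.
Each arrangement has an internal mirror plane or centre of symmetry, so none is chiral.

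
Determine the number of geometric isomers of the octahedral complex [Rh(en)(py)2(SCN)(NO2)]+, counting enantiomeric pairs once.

4

Each en is bidentate and must span two cis positions.
There are 4 geometric isomers: py cis (3 arrangements, 2 chiral); py trans.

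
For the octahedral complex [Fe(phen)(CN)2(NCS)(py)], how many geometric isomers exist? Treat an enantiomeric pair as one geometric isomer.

4

An octahedron has six vertices in three trans pairs; every non-trans pair is cis.
Each phen is bidentate and must span two cis positions.
The distinct arrangements are (4 in all): CN trans; CN cis (3 arrangements, 2 chiral).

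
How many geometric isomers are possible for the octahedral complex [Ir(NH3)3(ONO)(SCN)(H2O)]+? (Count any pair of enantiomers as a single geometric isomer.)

4

In an octahedral complex each vertex has one trans partner and four cis neighbours.
Systematic placement gives 4 geometric isomers: NH3 mer (3 arrangements); NH3 fac (chiral).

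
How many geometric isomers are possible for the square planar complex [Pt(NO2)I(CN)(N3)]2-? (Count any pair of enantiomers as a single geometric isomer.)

The distinct arrangements are (3 in all): (CN/N3 trans, I/NO2 trans); (CN/NO2 trans, I/N3 trans); (CN/I trans, N3/NO2 trans).

3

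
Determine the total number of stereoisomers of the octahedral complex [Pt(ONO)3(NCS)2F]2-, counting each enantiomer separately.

In an octahedral complex each vertex has one trans partner and four cis neighbours.
Systematic placement gives 3 geometric isomers: ONO mer, NCS cis; ONO mer, NCS trans; ONO fac, NCS cis.
Each arrangement has an internal mirror plane or centre of symmetry, so none is chiral.

3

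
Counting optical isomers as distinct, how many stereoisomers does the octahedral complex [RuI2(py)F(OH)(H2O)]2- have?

15

The six octahedral sites form three mutually perpendicular trans pairs.
Placing the ligands in turn and identifying arrangements related by rotation or reflection leaves 9 distinct geometric isomers.
Of these, 6 lack any improper symmetry element and so occur as enantiomeric pairs, giving 9 + 6 = 15 stereoisomers in total.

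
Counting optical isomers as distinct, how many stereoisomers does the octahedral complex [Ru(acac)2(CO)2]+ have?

3

In an octahedral complex each vertex has one trans partner and four cis neighbours.
Each acac is bidentate and must span two cis positions.
Systematic placement gives 2 geometric isomers: CO trans; CO cis (chiral).
One of these lacks any improper symmetry element and so occurs as an enantiomeric pair, giving 2 + 1 = 3 stereoisomers in total.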